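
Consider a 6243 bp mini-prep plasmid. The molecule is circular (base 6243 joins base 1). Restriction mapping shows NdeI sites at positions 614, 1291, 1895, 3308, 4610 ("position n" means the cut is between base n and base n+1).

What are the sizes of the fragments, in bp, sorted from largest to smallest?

2247, 1413, 1302, 677, 604 bp

Circular molecule, 5 cuts → 5 fragments:
  1291 − 614 = 677 bp
  1895 − 1291 = 604 bp
  3308 − 1895 = 1413 bp
  4610 − 3308 = 1302 bp
  wrap: 6243 − 4610 + 614 = 2247 bp
Sorted largest to smallest: 2247, 1413, 1302, 677, 604 bp.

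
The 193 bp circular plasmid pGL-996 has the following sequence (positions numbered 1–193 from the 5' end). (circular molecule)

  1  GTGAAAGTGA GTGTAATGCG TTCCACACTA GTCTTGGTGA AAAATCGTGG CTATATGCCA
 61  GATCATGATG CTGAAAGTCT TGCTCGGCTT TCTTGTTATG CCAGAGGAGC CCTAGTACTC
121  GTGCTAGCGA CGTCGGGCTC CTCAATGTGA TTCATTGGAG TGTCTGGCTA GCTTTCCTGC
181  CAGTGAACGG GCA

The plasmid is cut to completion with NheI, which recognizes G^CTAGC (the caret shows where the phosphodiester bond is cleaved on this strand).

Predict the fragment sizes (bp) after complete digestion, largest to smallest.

NheI sites (GCTAGC) start at positions 123, 167.
NheI cuts after the first base of each site, so after positions 123, 167.
Circular molecule, 2 cuts → 2 fragments:
  124–167 → 44 bp
  168–193 then 1–123 → 26 + 123 = 149 bp
Sorted largest to smallest: 149, 44 bp.

149, 44 bp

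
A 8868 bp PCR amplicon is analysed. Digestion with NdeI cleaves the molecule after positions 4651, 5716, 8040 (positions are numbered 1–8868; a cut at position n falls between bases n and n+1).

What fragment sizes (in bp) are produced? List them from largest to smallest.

Linear molecule, 3 cuts → 4 fragments:
  4651 − 0 = 4651 bp
  5716 − 4651 = 1065 bp
  8040 − 5716 = 2324 bp
  8868 − 8040 = 828 bp
Sorted largest to smallest: 4651, 2324, 1065, 828 bp.

4651, 2324, 1065, 828 bp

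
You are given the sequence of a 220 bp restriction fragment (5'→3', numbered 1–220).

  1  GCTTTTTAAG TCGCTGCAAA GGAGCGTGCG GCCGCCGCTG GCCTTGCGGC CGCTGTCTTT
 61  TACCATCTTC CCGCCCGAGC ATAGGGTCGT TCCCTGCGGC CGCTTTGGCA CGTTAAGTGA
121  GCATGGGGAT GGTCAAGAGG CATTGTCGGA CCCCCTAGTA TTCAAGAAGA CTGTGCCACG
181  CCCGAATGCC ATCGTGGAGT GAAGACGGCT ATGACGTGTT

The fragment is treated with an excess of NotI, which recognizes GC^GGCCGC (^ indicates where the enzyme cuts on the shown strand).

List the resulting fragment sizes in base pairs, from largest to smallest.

123, 50, 29, 18 bp

NotI sites (GCGGCCGC) start at positions 28, 46, 96.
NotI cuts after base 2 of each site, so after positions 29, 47, 97.
Linear molecule, 3 cuts → 4 fragments:
  1–29 → 29 bp
  30–47 → 18 bp
  48–97 → 50 bp
  98–220 → 123 bp
Sorted largest to smallest: 123, 50, 29, 18 bp.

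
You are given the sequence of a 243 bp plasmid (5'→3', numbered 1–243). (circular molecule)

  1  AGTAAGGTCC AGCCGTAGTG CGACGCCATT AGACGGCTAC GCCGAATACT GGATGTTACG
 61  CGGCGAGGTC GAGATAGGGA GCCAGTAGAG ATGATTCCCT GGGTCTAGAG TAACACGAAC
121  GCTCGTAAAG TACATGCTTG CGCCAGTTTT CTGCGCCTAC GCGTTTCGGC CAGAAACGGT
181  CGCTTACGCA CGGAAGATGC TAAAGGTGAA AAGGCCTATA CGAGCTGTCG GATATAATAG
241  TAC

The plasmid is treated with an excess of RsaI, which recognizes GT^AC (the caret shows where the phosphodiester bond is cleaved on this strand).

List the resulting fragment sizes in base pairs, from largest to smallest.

RsaI sites (GTAC) start at positions 130, 240.
RsaI cuts after base 2 of each site, so after positions 131, 241.
Circular molecule, 2 cuts → 2 fragments:
  132–241 → 110 bp
  242–243 then 1–131 → 2 + 131 = 133 bp
Sorted largest to smallest: 133, 110 bp.

133, 110 bp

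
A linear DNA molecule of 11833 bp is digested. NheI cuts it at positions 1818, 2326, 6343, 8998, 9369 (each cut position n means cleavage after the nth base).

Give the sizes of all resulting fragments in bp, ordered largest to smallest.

Linear molecule, 5 cuts → 6 fragments:
  1818 − 0 = 1818 bp
  2326 − 1818 = 508 bp
  6343 − 2326 = 4017 bp
  8998 − 6343 = 2655 bp
  9369 − 8998 = 371 bp
  11833 − 9369 = 2464 bp
Sorted largest to smallest: 4017, 2655, 2464, 1818, 508, 371 bp.

4017, 2655, 2464, 1818, 508, 371 bp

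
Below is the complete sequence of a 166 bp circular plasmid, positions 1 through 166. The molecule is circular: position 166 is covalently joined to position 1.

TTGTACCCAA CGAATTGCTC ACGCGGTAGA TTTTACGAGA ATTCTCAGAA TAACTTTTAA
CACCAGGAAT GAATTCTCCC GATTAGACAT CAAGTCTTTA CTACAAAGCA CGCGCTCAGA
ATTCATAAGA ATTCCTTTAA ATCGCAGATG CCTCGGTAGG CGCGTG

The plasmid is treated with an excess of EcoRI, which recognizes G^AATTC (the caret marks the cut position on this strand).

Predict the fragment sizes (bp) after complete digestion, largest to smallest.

76, 48, 32, 10 bp

EcoRI sites (GAATTC) start at positions 39, 71, 119, 129.
EcoRI cuts after the first base of each site, so after positions 39, 71, 119, 129.
Circular molecule, 4 cuts → 4 fragments:
  40–71 → 32 bp
  72–119 → 48 bp
  120–129 → 10 bp
  130–166 then 1–39 → 37 + 39 = 76 bp
Sorted largest to smallest: 76, 48, 32, 10 bp.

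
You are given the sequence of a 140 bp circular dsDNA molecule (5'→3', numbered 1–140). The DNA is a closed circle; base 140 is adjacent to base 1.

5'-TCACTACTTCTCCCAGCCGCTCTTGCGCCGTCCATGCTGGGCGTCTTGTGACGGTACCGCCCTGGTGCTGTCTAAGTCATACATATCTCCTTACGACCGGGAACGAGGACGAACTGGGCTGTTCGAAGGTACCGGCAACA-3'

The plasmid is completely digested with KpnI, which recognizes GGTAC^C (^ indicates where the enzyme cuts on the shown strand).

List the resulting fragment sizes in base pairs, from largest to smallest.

75, 65 bp

KpnI sites (GGTACC) start at positions 53, 128.
KpnI cuts after base 5 of each site (before the last base), so after positions 57, 132.
Circular molecule, 2 cuts → 2 fragments:
  58–132 → 75 bp
  133–140 then 1–57 → 8 + 57 = 65 bp
Sorted largest to smallest: 75, 65 bp.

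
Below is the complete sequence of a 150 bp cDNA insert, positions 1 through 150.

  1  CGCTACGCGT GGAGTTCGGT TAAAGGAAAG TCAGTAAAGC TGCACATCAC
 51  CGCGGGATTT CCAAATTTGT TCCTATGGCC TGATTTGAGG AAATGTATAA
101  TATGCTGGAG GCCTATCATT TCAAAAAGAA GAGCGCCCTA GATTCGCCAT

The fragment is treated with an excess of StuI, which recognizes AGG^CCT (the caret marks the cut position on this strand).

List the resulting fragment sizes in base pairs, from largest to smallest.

The StuI site (AGGCCT) starts at position 109.
StuI cuts after base 3 of each site, so after position 111.
Linear molecule, 1 cut → 2 fragments:
  1–111 → 111 bp
  112–150 → 39 bp
Sorted largest to smallest: 111, 39 bp.

111, 39 bp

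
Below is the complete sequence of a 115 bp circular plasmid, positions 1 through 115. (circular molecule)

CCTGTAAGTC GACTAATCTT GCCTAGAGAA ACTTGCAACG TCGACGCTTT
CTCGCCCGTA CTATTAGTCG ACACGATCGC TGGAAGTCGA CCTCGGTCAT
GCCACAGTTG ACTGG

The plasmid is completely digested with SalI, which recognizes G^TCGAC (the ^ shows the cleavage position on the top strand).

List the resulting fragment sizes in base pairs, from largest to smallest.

37, 32, 27, 19 bp

SalI sites (GTCGAC) start at positions 8, 40, 67, 86.
SalI cuts after the first base of each site, so after positions 8, 40, 67, 86.
Circular molecule, 4 cuts → 4 fragments:
  9–40 → 32 bp
  41–67 → 27 bp
  68–86 → 19 bp
  87–115 then 1–8 → 29 + 8 = 37 bp
Sorted largest to smallest: 37, 32, 27, 19 bp.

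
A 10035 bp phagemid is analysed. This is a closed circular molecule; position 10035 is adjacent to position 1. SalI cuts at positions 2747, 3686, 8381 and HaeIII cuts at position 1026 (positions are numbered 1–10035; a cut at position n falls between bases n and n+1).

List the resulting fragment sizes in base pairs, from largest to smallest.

Combined cut positions (sorted): 1026, 2747, 3686, 8381.
Circular molecule, 4 cuts → 4 fragments:
  2747 − 1026 = 1721 bp
  3686 − 2747 = 939 bp
  8381 − 3686 = 4695 bp
  wrap: 10035 − 8381 + 1026 = 2680 bp
Sorted largest to smallest: 4695, 2680, 1721, 939 bp.

4695, 2680, 1721, 939 bp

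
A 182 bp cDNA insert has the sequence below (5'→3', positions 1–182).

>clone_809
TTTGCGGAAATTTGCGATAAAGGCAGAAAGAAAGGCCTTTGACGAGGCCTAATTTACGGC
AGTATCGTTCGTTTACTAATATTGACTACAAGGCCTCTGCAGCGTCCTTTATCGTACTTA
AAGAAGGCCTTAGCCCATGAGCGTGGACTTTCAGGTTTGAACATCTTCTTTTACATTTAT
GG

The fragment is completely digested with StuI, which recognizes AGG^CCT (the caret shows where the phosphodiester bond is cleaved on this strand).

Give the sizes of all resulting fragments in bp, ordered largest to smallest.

StuI sites (AGGCCT) start at positions 33, 45, 91, 125.
StuI cuts after base 3 of each site, so after positions 35, 47, 93, 127.
Linear molecule, 4 cuts → 5 fragments:
  1–35 → 35 bp
  36–47 → 12 bp
  48–93 → 46 bp
  94–127 → 34 bp
  128–182 → 55 bp
Sorted largest to smallest: 55, 46, 35, 34, 12 bp.

55, 46, 35, 34, 12 bp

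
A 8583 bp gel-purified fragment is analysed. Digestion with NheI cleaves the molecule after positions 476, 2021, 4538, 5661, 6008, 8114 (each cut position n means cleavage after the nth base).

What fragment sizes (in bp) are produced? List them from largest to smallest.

2517, 2106, 1545, 1123, 476, 469, 347 bp

Linear molecule, 6 cuts → 7 fragments:
  476 − 0 = 476 bp
  2021 − 476 = 1545 bp
  4538 − 2021 = 2517 bp
  5661 − 4538 = 1123 bp
  6008 − 5661 = 347 bp
  8114 − 6008 = 2106 bp
  8583 − 8114 = 469 bp
Sorted largest to smallest: 2517, 2106, 1545, 1123, 476, 469, 347 bp.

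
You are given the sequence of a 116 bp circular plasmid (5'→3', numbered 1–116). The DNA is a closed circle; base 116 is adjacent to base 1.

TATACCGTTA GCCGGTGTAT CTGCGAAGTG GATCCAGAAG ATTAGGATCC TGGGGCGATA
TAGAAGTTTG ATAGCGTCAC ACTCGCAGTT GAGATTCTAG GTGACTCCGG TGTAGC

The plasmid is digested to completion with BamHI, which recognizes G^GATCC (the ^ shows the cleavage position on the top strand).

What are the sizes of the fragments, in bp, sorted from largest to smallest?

101, 15 bp

BamHI sites (GGATCC) start at positions 30, 45.
BamHI cuts after the first base of each site, so after positions 30, 45.
Circular molecule, 2 cuts → 2 fragments:
  31–45 → 15 bp
  46–116 then 1–30 → 71 + 30 = 101 bp
Sorted largest to smallest: 101, 15 bp.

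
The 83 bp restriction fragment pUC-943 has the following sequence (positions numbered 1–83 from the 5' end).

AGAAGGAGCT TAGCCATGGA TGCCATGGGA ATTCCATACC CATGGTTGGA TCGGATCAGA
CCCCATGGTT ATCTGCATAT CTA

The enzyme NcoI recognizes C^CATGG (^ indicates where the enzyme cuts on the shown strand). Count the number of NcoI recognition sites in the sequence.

4

CCATGG occurs starting at positions 14, 23, 40, 63.
NcoI cuts at 4 sites.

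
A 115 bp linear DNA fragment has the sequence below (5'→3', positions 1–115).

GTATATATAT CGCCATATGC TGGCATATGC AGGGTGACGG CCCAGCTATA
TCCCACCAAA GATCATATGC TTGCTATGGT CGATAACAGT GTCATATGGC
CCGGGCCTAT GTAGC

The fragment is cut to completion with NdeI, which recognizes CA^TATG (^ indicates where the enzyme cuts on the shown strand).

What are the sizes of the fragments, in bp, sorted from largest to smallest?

NdeI sites (CATATG) start at positions 14, 24, 64, 93.
NdeI cuts after base 2 of each site, so after positions 15, 25, 65, 94.
Linear molecule, 4 cuts → 5 fragments:
  1–15 → 15 bp
  16–25 → 10 bp
  26–65 → 40 bp
  66–94 → 29 bp
  95–115 → 21 bp
Sorted largest to smallest: 40, 29, 21, 15, 10 bp.

40, 29, 21, 15, 10 bp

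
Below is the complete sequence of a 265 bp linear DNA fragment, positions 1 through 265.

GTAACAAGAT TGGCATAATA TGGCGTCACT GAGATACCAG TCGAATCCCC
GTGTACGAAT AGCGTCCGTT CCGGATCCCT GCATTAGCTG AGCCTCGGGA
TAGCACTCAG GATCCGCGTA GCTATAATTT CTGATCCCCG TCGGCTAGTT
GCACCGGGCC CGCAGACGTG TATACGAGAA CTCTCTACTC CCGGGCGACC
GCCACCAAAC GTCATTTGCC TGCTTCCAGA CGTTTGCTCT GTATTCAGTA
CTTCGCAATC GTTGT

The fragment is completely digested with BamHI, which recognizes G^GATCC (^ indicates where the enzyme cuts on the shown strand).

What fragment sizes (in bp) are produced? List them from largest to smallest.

155, 73, 37 bp

BamHI sites (GGATCC) start at positions 73, 110.
BamHI cuts after the first base of each site, so after positions 73, 110.
Linear molecule, 2 cuts → 3 fragments:
  1–73 → 73 bp
  74–110 → 37 bp
  111–265 → 155 bp
Sorted largest to smallest: 155, 73, 37 bp.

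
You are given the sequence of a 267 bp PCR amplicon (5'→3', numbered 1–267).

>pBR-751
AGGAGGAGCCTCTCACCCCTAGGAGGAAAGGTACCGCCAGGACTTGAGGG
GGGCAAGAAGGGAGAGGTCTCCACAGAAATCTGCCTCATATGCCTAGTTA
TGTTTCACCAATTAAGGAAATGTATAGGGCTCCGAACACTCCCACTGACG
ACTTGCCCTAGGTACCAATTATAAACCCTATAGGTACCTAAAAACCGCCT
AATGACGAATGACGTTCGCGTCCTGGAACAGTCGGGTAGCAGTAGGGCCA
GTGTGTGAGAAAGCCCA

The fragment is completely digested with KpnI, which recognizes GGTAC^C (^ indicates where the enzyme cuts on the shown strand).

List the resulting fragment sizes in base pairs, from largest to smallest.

KpnI sites (GGTACC) start at positions 30, 161, 183.
KpnI cuts after base 5 of each site (before the last base), so after positions 34, 165, 187.
Linear molecule, 3 cuts → 4 fragments:
  1–34 → 34 bp
  35–165 → 131 bp
  166–187 → 22 bp
  188–267 → 80 bp
Sorted largest to smallest: 131, 80, 34, 22 bp.

131, 80, 34, 22 bp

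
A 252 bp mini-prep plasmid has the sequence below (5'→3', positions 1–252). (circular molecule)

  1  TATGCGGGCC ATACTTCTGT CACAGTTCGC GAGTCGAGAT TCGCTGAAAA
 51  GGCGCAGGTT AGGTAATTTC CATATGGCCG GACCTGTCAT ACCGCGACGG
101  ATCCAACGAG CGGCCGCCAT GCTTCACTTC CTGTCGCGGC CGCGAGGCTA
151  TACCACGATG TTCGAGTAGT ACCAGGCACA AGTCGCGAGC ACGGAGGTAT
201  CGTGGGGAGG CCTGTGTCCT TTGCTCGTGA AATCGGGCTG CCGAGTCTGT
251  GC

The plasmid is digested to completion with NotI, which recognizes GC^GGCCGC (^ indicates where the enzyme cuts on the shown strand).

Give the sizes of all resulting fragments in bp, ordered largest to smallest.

NotI sites (GCGGCCGC) start at positions 110, 136.
NotI cuts after base 2 of each site, so after positions 111, 137.
Circular molecule, 2 cuts → 2 fragments:
  112–137 → 26 bp
  138–252 then 1–111 → 115 + 111 = 226 bp
Sorted largest to smallest: 226, 26 bp.

226, 26 bp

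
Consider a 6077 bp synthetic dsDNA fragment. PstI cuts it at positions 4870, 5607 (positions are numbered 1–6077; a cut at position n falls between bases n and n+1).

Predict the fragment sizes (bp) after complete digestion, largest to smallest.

Linear molecule, 2 cuts → 3 fragments:
  4870 − 0 = 4870 bp
  5607 − 4870 = 737 bp
  6077 − 5607 = 470 bp
Sorted largest to smallest: 4870, 737, 470 bp.

4870, 737, 470 bp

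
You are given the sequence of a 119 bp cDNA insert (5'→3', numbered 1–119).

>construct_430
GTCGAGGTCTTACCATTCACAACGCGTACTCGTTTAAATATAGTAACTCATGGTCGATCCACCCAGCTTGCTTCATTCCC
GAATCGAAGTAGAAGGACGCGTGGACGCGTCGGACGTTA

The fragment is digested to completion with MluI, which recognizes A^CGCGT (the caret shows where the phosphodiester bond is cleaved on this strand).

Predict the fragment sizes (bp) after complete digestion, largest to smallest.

MluI sites (ACGCGT) start at positions 22, 97, 105.
MluI cuts after the first base of each site, so after positions 22, 97, 105.
Linear molecule, 3 cuts → 4 fragments:
  1–22 → 22 bp
  23–97 → 75 bp
  98–105 → 8 bp
  106–119 → 14 bp
Sorted largest to smallest: 75, 22, 14, 8 bp.

75, 22, 14, 8 bp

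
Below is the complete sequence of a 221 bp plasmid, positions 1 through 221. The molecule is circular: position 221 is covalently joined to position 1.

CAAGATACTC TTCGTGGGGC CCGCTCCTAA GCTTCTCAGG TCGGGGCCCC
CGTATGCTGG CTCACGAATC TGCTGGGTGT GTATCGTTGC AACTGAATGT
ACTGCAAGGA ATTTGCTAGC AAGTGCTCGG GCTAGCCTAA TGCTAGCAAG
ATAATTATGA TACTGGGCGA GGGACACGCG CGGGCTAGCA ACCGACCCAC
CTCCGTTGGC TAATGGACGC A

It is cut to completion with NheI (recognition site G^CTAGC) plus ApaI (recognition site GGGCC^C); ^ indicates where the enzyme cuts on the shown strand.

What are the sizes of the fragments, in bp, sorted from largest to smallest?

67, 58, 42, 27, 16, 11 bp

NheI sites (GCTAGC) start at positions 115, 131, 142, 184.
NheI cuts after the first base of each site, so after positions 115, 131, 142, 184.
ApaI sites (GGGCCC) start at positions 17, 44.
ApaI cuts after base 5 of each site (before the last base), so after positions 21, 48.
Combined cut positions: 21, 48, 115, 131, 142, 184.
Circular molecule, 6 cuts → 6 fragments:
  22–48 → 27 bp
  49–115 → 67 bp
  116–131 → 16 bp
  132–142 → 11 bp
  143–184 → 42 bp
  185–221 then 1–21 → 37 + 21 = 58 bp
Sorted largest to smallest: 67, 58, 42, 27, 16, 11 bp.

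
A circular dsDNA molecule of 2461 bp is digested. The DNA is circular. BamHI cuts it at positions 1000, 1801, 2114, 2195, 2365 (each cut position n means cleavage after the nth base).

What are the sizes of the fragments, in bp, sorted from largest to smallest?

Circular molecule, 5 cuts → 5 fragments:
  1801 − 1000 = 801 bp
  2114 − 1801 = 313 bp
  2195 − 2114 = 81 bp
  2365 − 2195 = 170 bp
  wrap: 2461 − 2365 + 1000 = 1096 bp
Sorted largest to smallest: 1096, 801, 313, 170, 81 bp.

1096, 801, 313, 170, 81 bp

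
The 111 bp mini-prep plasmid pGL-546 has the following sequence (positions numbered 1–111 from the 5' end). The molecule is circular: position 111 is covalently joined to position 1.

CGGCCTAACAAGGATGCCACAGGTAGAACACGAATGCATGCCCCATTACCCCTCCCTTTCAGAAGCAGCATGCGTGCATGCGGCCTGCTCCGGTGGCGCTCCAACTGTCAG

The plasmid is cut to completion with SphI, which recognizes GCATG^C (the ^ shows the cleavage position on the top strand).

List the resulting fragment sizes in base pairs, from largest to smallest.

71, 32, 8 bp

SphI sites (GCATGC) start at positions 36, 68, 76.
SphI cuts after base 5 of each site (before the last base), so after positions 40, 72, 80.
Circular molecule, 3 cuts → 3 fragments:
  41–72 → 32 bp
  73–80 → 8 bp
  81–111 then 1–40 → 31 + 40 = 71 bp
Sorted largest to smallest: 71, 32, 8 bp.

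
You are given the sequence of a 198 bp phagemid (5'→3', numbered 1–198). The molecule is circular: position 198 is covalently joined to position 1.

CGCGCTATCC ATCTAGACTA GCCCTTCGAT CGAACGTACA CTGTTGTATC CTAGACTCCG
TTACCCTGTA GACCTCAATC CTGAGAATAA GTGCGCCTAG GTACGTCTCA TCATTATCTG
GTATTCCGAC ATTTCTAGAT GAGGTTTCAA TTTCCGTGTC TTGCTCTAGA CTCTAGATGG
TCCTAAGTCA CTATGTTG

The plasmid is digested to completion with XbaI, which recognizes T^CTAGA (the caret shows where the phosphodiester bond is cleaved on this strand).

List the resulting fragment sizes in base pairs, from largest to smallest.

XbaI sites (TCTAGA) start at positions 12, 134, 165, 172.
XbaI cuts after the first base of each site, so after positions 12, 134, 165, 172.
Circular molecule, 4 cuts → 4 fragments:
  13–134 → 122 bp
  135–165 → 31 bp
  166–172 → 7 bp
  173–198 then 1–12 → 26 + 12 = 38 bp
Sorted largest to smallest: 122, 38, 31, 7 bp.

122, 38, 31, 7 bp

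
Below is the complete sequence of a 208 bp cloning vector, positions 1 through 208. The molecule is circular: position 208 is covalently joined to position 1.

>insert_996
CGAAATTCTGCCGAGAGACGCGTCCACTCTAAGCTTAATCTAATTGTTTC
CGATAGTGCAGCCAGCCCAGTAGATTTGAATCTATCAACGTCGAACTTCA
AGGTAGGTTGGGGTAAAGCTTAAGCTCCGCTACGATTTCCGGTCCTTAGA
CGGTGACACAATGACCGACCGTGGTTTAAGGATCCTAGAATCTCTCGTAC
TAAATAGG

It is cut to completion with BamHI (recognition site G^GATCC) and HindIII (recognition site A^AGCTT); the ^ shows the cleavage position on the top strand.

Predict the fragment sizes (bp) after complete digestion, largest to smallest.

The BamHI site (GGATCC) starts at position 180.
BamHI cuts after the first base of each site, so after position 180.
HindIII sites (AAGCTT) start at positions 31, 116.
HindIII cuts after the first base of each site, so after positions 31, 116.
Combined cut positions: 31, 116, 180.
Circular molecule, 3 cuts → 3 fragments:
  32–116 → 85 bp
  117–180 → 64 bp
  181–208 then 1–31 → 28 + 31 = 59 bp
Sorted largest to smallest: 85, 64, 59 bp.

85, 64, 59 bp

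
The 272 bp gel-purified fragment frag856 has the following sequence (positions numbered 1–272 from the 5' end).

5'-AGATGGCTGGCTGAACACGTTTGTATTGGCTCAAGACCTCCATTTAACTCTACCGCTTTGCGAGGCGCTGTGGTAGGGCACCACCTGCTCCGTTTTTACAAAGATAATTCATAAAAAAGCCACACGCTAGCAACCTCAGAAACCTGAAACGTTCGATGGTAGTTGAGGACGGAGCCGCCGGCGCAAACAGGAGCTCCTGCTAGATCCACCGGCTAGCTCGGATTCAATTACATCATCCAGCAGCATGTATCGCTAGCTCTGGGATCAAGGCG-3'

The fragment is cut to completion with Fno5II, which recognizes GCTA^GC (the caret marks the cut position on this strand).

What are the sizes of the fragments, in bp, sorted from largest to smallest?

129, 86, 40, 17 bp

Fno5II sites (GCTAGC) start at positions 126, 212, 252.
Fno5II cuts after base 4 of each site, so after positions 129, 215, 255.
Linear molecule, 3 cuts → 4 fragments:
  1–129 → 129 bp
  130–215 → 86 bp
  216–255 → 40 bp
  256–272 → 17 bp
Sorted largest to smallest: 129, 86, 40, 17 bp.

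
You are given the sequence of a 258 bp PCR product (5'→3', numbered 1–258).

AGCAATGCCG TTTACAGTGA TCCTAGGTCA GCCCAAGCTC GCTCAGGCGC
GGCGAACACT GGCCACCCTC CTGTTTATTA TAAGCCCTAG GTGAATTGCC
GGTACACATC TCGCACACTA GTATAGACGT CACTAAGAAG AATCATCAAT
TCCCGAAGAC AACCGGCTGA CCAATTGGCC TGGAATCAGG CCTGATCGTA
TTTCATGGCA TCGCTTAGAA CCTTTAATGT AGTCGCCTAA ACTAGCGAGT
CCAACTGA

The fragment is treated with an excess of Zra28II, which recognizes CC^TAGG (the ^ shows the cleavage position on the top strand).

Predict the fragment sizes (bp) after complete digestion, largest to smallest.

Zra28II sites (CCTAGG) start at positions 22, 86.
Zra28II cuts after base 2 of each site, so after positions 23, 87.
Linear molecule, 2 cuts → 3 fragments:
  1–23 → 23 bp
  24–87 → 64 bp
  88–258 → 171 bp
Sorted largest to smallest: 171, 64, 23 bp.

171, 64, 23 bp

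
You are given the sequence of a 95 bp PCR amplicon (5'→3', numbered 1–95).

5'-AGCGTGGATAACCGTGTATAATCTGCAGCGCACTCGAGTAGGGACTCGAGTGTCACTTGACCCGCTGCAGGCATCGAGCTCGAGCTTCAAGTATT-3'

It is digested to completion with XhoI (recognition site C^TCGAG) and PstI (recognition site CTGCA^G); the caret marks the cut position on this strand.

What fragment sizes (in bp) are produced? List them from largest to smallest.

27, 24, 16, 12, 10, 6 bp

XhoI sites (CTCGAG) start at positions 33, 45, 79.
XhoI cuts after the first base of each site, so after positions 33, 45, 79.
PstI sites (CTGCAG) start at positions 23, 65.
PstI cuts after base 5 of each site (before the last base), so after positions 27, 69.
Combined cut positions: 27, 33, 45, 69, 79.
Linear molecule, 5 cuts → 6 fragments:
  1–27 → 27 bp
  28–33 → 6 bp
  34–45 → 12 bp
  46–69 → 24 bp
  70–79 → 10 bp
  80–95 → 16 bp
Sorted largest to smallest: 27, 24, 16, 12, 10, 6 bp.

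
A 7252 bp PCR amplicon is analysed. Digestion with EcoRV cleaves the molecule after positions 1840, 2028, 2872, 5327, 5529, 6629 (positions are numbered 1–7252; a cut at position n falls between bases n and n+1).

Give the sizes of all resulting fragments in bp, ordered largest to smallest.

2455, 1840, 1100, 844, 623, 202, 188 bp

Linear molecule, 6 cuts → 7 fragments:
  1840 − 0 = 1840 bp
  2028 − 1840 = 188 bp
  2872 − 2028 = 844 bp
  5327 − 2872 = 2455 bp
  5529 − 5327 = 202 bp
  6629 − 5529 = 1100 bp
  7252 − 6629 = 623 bp
Sorted largest to smallest: 2455, 1840, 1100, 844, 623, 202, 188 bp.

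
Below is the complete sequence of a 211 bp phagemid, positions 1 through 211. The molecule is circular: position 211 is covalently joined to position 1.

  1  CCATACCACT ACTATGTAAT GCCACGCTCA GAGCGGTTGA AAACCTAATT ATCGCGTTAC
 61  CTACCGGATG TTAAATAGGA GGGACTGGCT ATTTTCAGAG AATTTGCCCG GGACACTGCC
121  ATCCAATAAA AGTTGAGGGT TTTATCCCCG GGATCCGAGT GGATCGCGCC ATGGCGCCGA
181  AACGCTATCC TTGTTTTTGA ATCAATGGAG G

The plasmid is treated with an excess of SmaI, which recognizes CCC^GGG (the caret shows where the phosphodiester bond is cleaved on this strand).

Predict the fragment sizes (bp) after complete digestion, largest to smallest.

171, 40 bp

SmaI sites (CCCGGG) start at positions 107, 147.
SmaI cuts after base 3 of each site, so after positions 109, 149.
Circular molecule, 2 cuts → 2 fragments:
  110–149 → 40 bp
  150–211 then 1–109 → 62 + 109 = 171 bp
Sorted largest to smallest: 171, 40 bp.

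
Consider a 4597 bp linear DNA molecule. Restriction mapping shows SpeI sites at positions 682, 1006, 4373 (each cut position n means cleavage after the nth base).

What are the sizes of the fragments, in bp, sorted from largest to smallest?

3367, 682, 324, 224 bp

Linear molecule, 3 cuts → 4 fragments:
  682 − 0 = 682 bp
  1006 − 682 = 324 bp
  4373 − 1006 = 3367 bp
  4597 − 4373 = 224 bp
Sorted largest to smallest: 3367, 682, 324, 224 bp.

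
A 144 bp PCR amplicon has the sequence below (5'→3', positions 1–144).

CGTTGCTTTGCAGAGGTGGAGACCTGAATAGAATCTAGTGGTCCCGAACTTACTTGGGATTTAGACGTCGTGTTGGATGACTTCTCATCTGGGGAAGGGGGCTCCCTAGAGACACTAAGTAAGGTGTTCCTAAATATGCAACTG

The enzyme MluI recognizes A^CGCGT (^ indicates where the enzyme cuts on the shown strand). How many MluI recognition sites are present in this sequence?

0

No occurrence of ACGCGT is present in the sequence.
MluI does not cut: 0 sites.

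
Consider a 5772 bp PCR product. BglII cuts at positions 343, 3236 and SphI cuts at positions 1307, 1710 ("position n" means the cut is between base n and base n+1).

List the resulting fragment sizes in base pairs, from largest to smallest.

Combined cut positions (sorted): 343, 1307, 1710, 3236.
Linear molecule, 4 cuts → 5 fragments:
  343 − 0 = 343 bp
  1307 − 343 = 964 bp
  1710 − 1307 = 403 bp
  3236 − 1710 = 1526 bp
  5772 − 3236 = 2536 bp
Sorted largest to smallest: 2536, 1526, 964, 403, 343 bp.

2536, 1526, 964, 403, 343 bp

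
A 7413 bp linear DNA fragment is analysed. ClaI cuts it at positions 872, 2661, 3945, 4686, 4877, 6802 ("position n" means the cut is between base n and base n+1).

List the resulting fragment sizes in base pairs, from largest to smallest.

Linear molecule, 6 cuts → 7 fragments:
  872 − 0 = 872 bp
  2661 − 872 = 1789 bp
  3945 − 2661 = 1284 bp
  4686 − 3945 = 741 bp
  4877 − 4686 = 191 bp
  6802 − 4877 = 1925 bp
  7413 − 6802 = 611 bp
Sorted largest to smallest: 1925, 1789, 1284, 872, 741, 611, 191 bp.

1925, 1789, 1284, 872, 741, 611, 191 bp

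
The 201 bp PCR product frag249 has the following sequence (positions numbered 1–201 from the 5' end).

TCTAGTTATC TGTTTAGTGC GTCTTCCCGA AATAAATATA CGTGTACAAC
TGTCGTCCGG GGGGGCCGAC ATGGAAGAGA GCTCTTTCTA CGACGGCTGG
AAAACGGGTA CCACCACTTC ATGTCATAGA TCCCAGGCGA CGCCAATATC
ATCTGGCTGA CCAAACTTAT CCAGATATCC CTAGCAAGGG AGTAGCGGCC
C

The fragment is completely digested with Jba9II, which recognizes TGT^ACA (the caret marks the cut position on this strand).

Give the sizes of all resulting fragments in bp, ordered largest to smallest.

156, 45 bp

The Jba9II site (TGTACA) starts at position 43.
Jba9II cuts after base 3 of each site, so after position 45.
Linear molecule, 1 cut → 2 fragments:
  1–45 → 45 bp
  46–201 → 156 bp
Sorted largest to smallest: 156, 45 bp.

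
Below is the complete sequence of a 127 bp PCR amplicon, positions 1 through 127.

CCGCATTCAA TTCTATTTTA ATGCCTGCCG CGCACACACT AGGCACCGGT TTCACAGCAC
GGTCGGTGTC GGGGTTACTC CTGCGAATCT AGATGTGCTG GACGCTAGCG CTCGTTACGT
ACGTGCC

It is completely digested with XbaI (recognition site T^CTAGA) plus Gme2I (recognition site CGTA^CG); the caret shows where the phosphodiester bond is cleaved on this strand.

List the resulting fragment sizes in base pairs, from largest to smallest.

The XbaI site (TCTAGA) starts at position 88.
XbaI cuts after the first base of each site, so after position 88.
The Gme2I site (CGTACG) starts at position 118.
Gme2I cuts after base 4 of each site, so after position 121.
Combined cut positions: 88, 121.
Linear molecule, 2 cuts → 3 fragments:
  1–88 → 88 bp
  89–121 → 33 bp
  122–127 → 6 bp
Sorted largest to smallest: 88, 33, 6 bp.

88, 33, 6 bp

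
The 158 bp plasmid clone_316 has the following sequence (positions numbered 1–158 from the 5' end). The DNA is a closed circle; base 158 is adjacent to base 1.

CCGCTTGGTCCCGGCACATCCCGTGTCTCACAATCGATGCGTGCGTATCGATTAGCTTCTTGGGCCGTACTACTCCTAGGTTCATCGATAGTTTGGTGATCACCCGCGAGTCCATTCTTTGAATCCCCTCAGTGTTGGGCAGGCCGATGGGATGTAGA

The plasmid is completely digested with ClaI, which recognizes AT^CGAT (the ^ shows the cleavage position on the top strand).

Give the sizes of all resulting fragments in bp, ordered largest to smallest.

ClaI sites (ATCGAT) start at positions 33, 47, 84.
ClaI cuts after base 2 of each site, so after positions 34, 48, 85.
Circular molecule, 3 cuts → 3 fragments:
  35–48 → 14 bp
  49–85 → 37 bp
  86–158 then 1–34 → 73 + 34 = 107 bp
Sorted largest to smallest: 107, 37, 14 bp.

107, 37, 14 bp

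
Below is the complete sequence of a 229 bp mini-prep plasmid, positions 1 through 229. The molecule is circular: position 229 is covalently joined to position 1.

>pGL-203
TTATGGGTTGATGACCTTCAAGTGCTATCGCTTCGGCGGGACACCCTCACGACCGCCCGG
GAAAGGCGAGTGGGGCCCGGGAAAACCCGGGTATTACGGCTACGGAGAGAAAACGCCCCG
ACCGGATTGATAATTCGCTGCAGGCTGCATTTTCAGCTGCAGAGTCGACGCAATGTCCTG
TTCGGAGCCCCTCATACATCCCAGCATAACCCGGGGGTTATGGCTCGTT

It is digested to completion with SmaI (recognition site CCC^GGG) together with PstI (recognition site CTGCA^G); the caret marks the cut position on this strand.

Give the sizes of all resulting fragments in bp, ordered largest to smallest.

SmaI sites (CCCGGG) start at positions 56, 76, 86, 210.
SmaI cuts after base 3 of each site, so after positions 58, 78, 88, 212.
PstI sites (CTGCAG) start at positions 138, 157.
PstI cuts after base 5 of each site (before the last base), so after positions 142, 161.
Combined cut positions: 58, 78, 88, 142, 161, 212.
Circular molecule, 6 cuts → 6 fragments:
  59–78 → 20 bp
  79–88 → 10 bp
  89–142 → 54 bp
  143–161 → 19 bp
  162–212 → 51 bp
  213–229 then 1–58 → 17 + 58 = 75 bp
Sorted largest to smallest: 75, 54, 51, 20, 19, 10 bp.

75, 54, 51, 20, 19, 10 bp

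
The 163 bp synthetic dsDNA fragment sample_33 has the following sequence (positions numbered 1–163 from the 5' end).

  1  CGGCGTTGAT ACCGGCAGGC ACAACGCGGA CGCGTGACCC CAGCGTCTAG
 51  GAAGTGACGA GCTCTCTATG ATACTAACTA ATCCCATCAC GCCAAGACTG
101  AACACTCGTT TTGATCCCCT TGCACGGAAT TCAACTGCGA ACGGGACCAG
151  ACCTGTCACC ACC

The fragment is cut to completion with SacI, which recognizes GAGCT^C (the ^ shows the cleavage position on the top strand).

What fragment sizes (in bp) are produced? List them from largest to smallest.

100, 63 bp

The SacI site (GAGCTC) starts at position 59.
SacI cuts after base 5 of each site (before the last base), so after position 63.
Linear molecule, 1 cut → 2 fragments:
  1–63 → 63 bp
  64–163 → 100 bp
Sorted largest to smallest: 100, 63 bp.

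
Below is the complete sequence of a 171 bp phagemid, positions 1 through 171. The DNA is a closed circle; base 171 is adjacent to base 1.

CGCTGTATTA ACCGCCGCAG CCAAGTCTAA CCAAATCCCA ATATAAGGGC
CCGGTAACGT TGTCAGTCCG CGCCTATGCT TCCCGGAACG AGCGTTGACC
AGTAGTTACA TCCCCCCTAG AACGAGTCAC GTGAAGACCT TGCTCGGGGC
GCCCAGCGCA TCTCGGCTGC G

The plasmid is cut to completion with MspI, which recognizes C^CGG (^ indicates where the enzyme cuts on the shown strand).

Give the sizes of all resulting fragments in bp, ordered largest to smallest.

MspI sites (CCGG) start at positions 51, 83.
MspI cuts after the first base of each site, so after positions 51, 83.
Circular molecule, 2 cuts → 2 fragments:
  52–83 → 32 bp
  84–171 then 1–51 → 88 + 51 = 139 bp
Sorted largest to smallest: 139, 32 bp.

139, 32 bp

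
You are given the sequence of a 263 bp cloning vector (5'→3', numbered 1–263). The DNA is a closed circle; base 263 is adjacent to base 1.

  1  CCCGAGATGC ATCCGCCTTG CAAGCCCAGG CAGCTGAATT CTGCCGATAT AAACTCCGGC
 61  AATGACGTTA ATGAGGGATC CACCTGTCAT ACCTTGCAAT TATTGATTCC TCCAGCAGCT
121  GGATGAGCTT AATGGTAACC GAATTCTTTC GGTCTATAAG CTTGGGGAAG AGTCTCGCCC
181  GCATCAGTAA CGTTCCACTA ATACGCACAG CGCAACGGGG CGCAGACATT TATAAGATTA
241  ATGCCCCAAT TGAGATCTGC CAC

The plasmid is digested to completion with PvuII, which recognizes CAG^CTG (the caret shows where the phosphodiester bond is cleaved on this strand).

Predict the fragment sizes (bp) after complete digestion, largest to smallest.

PvuII sites (CAGCTG) start at positions 31, 116.
PvuII cuts after base 3 of each site, so after positions 33, 118.
Circular molecule, 2 cuts → 2 fragments:
  34–118 → 85 bp
  119–263 then 1–33 → 145 + 33 = 178 bp
Sorted largest to smallest: 178, 85 bp.

178, 85 bp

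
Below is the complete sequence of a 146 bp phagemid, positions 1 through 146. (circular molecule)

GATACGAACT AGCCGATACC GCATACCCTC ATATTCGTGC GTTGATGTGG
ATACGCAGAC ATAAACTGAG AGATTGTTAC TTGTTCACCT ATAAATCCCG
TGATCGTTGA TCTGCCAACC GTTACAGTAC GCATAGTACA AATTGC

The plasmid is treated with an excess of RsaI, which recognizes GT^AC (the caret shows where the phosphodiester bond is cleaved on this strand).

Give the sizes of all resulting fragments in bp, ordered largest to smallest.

RsaI sites (GTAC) start at positions 127, 136.
RsaI cuts after base 2 of each site, so after positions 128, 137.
Circular molecule, 2 cuts → 2 fragments:
  129–137 → 9 bp
  138–146 then 1–128 → 9 + 128 = 137 bp
Sorted largest to smallest: 137, 9 bp.

137, 9 bp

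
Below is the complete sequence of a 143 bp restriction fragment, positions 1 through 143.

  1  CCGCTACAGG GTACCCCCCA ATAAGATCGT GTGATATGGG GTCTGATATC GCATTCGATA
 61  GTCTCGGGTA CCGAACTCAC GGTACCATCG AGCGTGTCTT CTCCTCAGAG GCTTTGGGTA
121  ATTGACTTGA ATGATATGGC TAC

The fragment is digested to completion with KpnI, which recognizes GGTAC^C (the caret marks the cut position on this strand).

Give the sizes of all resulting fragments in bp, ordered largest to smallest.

58, 57, 14, 14 bp

KpnI sites (GGTACC) start at positions 10, 67, 81.
KpnI cuts after base 5 of each site (before the last base), so after positions 14, 71, 85.
Linear molecule, 3 cuts → 4 fragments:
  1–14 → 14 bp
  15–71 → 57 bp
  72–85 → 14 bp
  86–143 → 58 bp
Sorted largest to smallest: 58, 57, 14, 14 bp.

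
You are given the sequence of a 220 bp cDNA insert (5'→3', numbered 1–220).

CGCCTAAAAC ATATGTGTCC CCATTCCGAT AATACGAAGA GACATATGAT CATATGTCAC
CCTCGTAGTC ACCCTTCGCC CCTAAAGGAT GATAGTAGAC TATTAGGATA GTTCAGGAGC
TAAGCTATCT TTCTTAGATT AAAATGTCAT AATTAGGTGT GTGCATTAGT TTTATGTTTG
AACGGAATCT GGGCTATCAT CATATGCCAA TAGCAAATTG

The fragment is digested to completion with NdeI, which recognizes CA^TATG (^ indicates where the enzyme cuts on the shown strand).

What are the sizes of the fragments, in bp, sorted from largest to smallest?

150, 33, 18, 11, 8 bp

NdeI sites (CATATG) start at positions 10, 43, 51, 201.
NdeI cuts after base 2 of each site, so after positions 11, 44, 52, 202.
Linear molecule, 4 cuts → 5 fragments:
  1–11 → 11 bp
  12–44 → 33 bp
  45–52 → 8 bp
  53–202 → 150 bp
  203–220 → 18 bp
Sorted largest to smallest: 150, 33, 18, 11, 8 bp.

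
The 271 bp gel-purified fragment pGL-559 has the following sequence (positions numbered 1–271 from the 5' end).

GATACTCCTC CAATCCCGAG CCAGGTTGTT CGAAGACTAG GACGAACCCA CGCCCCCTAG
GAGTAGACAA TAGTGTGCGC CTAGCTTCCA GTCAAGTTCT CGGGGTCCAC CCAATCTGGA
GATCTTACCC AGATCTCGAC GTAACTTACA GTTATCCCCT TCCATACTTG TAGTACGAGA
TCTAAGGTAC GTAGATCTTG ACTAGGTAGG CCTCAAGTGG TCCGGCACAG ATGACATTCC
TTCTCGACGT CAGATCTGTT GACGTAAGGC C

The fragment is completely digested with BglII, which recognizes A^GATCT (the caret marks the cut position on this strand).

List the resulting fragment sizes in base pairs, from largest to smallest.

BglII sites (AGATCT) start at positions 120, 131, 178, 193, 252.
BglII cuts after the first base of each site, so after positions 120, 131, 178, 193, 252.
Linear molecule, 5 cuts → 6 fragments:
  1–120 → 120 bp
  121–131 → 11 bp
  132–178 → 47 bp
  179–193 → 15 bp
  194–252 → 59 bp
  253–271 → 19 bp
Sorted largest to smallest: 120, 59, 47, 19, 15, 11 bp.

120, 59, 47, 19, 15, 11 bp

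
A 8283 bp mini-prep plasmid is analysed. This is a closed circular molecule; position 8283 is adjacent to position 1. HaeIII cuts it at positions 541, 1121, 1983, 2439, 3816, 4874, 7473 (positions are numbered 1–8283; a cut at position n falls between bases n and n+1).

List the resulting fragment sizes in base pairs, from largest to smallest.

2599, 1377, 1351, 1058, 862, 580, 456 bp

Circular molecule, 7 cuts → 7 fragments:
  1121 − 541 = 580 bp
  1983 − 1121 = 862 bp
  2439 − 1983 = 456 bp
  3816 − 2439 = 1377 bp
  4874 − 3816 = 1058 bp
  7473 − 4874 = 2599 bp
  wrap: 8283 − 7473 + 541 = 1351 bp
Sorted largest to smallest: 2599, 1377, 1351, 1058, 862, 580, 456 bp.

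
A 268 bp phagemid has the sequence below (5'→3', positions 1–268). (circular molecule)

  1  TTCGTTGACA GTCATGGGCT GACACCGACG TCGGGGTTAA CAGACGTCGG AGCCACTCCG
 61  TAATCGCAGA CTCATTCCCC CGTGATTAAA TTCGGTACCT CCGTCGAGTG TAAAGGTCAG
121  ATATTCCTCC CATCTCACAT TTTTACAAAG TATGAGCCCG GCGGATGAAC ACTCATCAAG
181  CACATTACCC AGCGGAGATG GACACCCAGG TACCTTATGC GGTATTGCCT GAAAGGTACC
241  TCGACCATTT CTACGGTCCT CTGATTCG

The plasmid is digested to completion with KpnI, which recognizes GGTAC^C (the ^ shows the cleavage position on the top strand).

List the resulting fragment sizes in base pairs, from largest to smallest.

127, 115, 26 bp

KpnI sites (GGTACC) start at positions 94, 209, 235.
KpnI cuts after base 5 of each site (before the last base), so after positions 98, 213, 239.
Circular molecule, 3 cuts → 3 fragments:
  99–213 → 115 bp
  214–239 → 26 bp
  240–268 then 1–98 → 29 + 98 = 127 bp
Sorted largest to smallest: 127, 115, 26 bp.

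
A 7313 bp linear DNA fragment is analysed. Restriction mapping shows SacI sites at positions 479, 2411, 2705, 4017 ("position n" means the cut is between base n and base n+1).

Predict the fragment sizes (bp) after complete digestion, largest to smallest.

3296, 1932, 1312, 479, 294 bp

Linear molecule, 4 cuts → 5 fragments:
  479 − 0 = 479 bp
  2411 − 479 = 1932 bp
  2705 − 2411 = 294 bp
  4017 − 2705 = 1312 bp
  7313 − 4017 = 3296 bp
Sorted largest to smallest: 3296, 1932, 1312, 479, 294 bp.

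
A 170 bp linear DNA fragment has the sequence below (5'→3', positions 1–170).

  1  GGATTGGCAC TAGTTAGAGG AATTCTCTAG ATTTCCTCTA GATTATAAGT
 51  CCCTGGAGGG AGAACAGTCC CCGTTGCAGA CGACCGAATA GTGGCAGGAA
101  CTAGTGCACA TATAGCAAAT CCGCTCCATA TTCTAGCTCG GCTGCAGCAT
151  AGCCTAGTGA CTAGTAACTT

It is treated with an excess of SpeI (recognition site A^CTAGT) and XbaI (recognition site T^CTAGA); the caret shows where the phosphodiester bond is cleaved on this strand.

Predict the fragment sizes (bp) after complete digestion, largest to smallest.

SpeI sites (ACTAGT) start at positions 9, 100, 160.
SpeI cuts after the first base of each site, so after positions 9, 100, 160.
XbaI sites (TCTAGA) start at positions 26, 37.
XbaI cuts after the first base of each site, so after positions 26, 37.
Combined cut positions: 9, 26, 37, 100, 160.
Linear molecule, 5 cuts → 6 fragments:
  1–9 → 9 bp
  10–26 → 17 bp
  27–37 → 11 bp
  38–100 → 63 bp
  101–160 → 60 bp
  161–170 → 10 bp
Sorted largest to smallest: 63, 60, 17, 11, 10, 9 bp.

63, 60, 17, 11, 10, 9 bp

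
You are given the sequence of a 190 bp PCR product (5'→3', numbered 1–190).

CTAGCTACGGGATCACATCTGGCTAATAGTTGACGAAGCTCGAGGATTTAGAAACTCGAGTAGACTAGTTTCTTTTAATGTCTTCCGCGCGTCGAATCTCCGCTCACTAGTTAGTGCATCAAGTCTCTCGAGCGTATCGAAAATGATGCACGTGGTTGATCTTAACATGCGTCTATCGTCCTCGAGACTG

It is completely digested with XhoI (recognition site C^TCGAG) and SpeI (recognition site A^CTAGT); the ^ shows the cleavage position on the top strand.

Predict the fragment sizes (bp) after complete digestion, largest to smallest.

XhoI sites (CTCGAG) start at positions 39, 55, 127, 181.
XhoI cuts after the first base of each site, so after positions 39, 55, 127, 181.
SpeI sites (ACTAGT) start at positions 64, 106.
SpeI cuts after the first base of each site, so after positions 64, 106.
Combined cut positions: 39, 55, 64, 106, 127, 181.
Linear molecule, 6 cuts → 7 fragments:
  1–39 → 39 bp
  40–55 → 16 bp
  56–64 → 9 bp
  65–106 → 42 bp
  107–127 → 21 bp
  128–181 → 54 bp
  182–190 → 9 bp
Sorted largest to smallest: 54, 42, 39, 21, 16, 9, 9 bp.

54, 42, 39, 21, 16, 9, 9 bp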